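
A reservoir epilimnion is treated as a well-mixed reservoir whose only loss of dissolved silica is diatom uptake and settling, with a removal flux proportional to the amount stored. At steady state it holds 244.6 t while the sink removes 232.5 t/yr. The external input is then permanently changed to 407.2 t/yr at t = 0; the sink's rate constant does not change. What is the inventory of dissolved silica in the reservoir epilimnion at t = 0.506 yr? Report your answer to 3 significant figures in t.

315 t

τ = M₀/F₀ = 244.6/232.5 = 1.052 yr; rate constant k = 1/τ.
New steady state M_∞ = F₁/k = F₁·τ = 407.2 × 1.052 = 428.39 t.
M(t) = M_∞ + (M₀ − M_∞)·e^(−t/τ); t/τ = 0.506/1.052 = 0.4810, so e^(−t/τ) = 0.6182.
M(t) = 428.39 − 183.8 × 0.6182 = 314.77 t.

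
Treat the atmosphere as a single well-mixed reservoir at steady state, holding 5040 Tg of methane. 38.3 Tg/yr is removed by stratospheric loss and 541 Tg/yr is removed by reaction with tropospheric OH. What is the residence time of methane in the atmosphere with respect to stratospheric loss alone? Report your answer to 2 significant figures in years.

130 yr

Residence time with respect to a single sink: τ = M / F_sink.
τ = 5040 / 38.3 = 131.6 yr.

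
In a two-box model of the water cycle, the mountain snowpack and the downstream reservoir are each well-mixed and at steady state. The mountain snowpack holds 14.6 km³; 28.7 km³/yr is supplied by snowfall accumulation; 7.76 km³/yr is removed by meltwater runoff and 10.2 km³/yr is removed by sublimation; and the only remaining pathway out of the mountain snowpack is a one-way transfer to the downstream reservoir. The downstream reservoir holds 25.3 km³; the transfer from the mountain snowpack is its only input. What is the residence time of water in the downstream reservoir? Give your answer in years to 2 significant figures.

2.4 yr

Balance the mountain snowpack: ΣF_in = 28.700 km³/yr.
Transfer to the downstream reservoir = ΣF_in − (7.76 + 10.2) = 10.740 km³/yr.
At steady state the output of the downstream reservoir equals its input, 10.740 km³/yr.
τ = M / F = 25.3 / 10.740 = 2.356 yr.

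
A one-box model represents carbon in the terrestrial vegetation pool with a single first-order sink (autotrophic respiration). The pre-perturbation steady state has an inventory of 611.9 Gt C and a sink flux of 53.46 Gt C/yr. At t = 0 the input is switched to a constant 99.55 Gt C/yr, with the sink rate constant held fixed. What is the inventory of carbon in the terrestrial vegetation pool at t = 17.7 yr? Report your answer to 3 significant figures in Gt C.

τ = M₀/F₀ = 611.9/53.46 = 11.45 yr; rate constant k = 1/τ.
New steady state M_∞ = F₁/k = F₁·τ = 99.55 × 11.45 = 1139.4 Gt C.
M(t) = M_∞ + (M₀ − M_∞)·e^(−t/τ); t/τ = 17.7/11.45 = 1.546, so e^(−t/τ) = 0.2130.
M(t) = 1139.4 − 527.5 × 0.2130 = 1027.1 Gt C.

1030 Gt C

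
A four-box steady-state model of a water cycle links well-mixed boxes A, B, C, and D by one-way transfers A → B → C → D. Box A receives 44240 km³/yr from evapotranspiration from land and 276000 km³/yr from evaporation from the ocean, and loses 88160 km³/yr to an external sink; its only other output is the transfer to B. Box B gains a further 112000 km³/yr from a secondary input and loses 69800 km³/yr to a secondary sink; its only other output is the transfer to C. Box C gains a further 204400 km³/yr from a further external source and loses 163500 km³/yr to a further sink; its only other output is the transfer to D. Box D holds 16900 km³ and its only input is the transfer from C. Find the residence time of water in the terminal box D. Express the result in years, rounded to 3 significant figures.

0.0536 yr

Box A: F(A→B) = (44240 + 276000) − 88160 = 232080 km³/yr.
Box B: F(B→C) = (232080 + 112000) − 69800 = 274280 km³/yr.
Box C: F(C→D) = (274280 + 204400) − 163500 = 315180 km³/yr.
Box D throughput = its input = 315180 km³/yr; τ = 16900 / 315180 = 0.05362 yr.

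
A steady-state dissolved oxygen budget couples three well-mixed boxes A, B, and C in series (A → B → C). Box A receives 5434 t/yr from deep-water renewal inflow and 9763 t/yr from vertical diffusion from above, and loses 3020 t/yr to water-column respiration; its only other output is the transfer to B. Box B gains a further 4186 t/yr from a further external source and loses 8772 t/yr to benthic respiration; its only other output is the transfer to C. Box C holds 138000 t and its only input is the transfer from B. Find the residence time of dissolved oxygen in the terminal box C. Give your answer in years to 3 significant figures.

Box A: F(A→B) = (5434 + 9763) − 3020 = 12177 t/yr.
Box B: F(B→C) = (12177 + 4186) − 8772 = 7591.0 t/yr.
Box C throughput = its input = 7591.0 t/yr; τ = 138000 / 7591.0 = 18.18 yr.

18.2 yr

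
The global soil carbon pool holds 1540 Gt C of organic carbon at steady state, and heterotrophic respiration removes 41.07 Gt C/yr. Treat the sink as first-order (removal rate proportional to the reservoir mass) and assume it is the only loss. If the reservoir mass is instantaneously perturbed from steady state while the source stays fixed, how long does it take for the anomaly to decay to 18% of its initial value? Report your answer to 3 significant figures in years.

64.3 yr

For a linear reservoir the anomaly decays as exp(−t/τ) with τ = M/F = 1540/41.07 = 37.50 yr.
exp(−t/τ) = 0.18 ⇒ t = −τ ln(0.18) = 37.50 × 1.715 = 64.30 yr.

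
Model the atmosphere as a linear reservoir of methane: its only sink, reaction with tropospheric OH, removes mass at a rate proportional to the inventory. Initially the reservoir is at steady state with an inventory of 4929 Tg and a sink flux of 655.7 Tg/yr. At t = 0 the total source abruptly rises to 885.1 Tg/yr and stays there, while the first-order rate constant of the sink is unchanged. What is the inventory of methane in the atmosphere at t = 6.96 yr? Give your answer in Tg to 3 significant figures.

5970 Tg

The sink rate constant is k = F₀/M₀ = 655.7/4929 = 0.1330 yr⁻¹.
Solving dM/dt = F₁ − kM with M(0) = M₀ gives M(t) = F₁/k + (M₀ − F₁/k)·e^(−kt).
F₁/k = 885.1/0.1330 = 6653.4 Tg; kt = 0.1330 × 6.96 = 0.9259, e^(−kt) = 0.3962.
M(6.96) = 6653.4 + (4929 − 6653.4) × 0.3962 = 6653.4 − 683.2 = 5970.2 Tg.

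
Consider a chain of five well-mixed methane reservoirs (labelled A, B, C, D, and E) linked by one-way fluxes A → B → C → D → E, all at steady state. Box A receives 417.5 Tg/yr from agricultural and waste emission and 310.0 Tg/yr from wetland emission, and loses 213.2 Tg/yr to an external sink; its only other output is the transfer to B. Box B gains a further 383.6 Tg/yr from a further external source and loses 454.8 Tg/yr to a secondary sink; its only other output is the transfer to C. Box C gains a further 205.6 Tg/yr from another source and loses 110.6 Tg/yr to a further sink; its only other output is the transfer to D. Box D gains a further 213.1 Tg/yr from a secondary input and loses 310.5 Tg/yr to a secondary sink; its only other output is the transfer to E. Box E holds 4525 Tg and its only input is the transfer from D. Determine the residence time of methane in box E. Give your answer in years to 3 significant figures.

Box A: F(A→B) = (417.5 + 310.0) − 213.2 = 514.30 Tg/yr.
Box B: F(B→C) = (514.30 + 383.6) − 454.8 = 443.10 Tg/yr.
Box C: F(C→D) = (443.10 + 205.6) − 110.6 = 538.10 Tg/yr.
Box D: F(D→E) = (538.10 + 213.1) − 310.5 = 440.70 Tg/yr.
Box E throughput = its input = 440.70 Tg/yr; τ = 4525 / 440.70 = 10.27 yr.

10.3 yr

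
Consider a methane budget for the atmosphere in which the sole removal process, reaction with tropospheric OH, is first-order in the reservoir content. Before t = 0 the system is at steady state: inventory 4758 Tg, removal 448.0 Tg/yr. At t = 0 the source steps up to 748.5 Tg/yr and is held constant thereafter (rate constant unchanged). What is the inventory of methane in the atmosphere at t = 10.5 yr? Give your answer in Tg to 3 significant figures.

6760 Tg

The sink rate constant is k = F₀/M₀ = 448.0/4758 = 0.09416 yr⁻¹.
Solving dM/dt = F₁ − kM with M(0) = M₀ gives M(t) = F₁/k + (M₀ − F₁/k)·e^(−kt).
F₁/k = 748.5/0.09416 = 7949.5 Tg; kt = 0.09416 × 10.5 = 0.9887, e^(−kt) = 0.3721.
M(10.5) = 7949.5 + (4758 − 7949.5) × 0.3721 = 7949.5 − 1187 = 6762.0 Tg.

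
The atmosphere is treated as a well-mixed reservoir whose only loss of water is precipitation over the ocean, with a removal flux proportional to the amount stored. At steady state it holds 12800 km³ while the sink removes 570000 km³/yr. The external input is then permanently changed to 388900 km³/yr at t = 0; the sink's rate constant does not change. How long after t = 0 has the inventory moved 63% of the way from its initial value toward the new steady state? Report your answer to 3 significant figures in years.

0.0223 yr

τ = M₀/F₀ = 12800/570000 = 0.02246 yr.
The remaining gap fraction is e^(−t/τ); 63% covered ⇒ e^(−t/τ) = 0.370.
t = −τ ln(0.370) = 0.02246 × 0.9943 = 0.02233 yr.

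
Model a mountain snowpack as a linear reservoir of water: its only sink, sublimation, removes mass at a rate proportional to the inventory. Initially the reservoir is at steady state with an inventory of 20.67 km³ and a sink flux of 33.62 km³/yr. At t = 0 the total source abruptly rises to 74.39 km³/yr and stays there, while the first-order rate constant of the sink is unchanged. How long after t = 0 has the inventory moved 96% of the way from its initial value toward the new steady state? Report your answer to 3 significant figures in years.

τ = M₀/F₀ = 20.67/33.62 = 0.6148 yr.
The remaining gap fraction is e^(−t/τ); 96% covered ⇒ e^(−t/τ) = 0.0400.
t = −τ ln(0.0400) = 0.6148 × 3.219 = 1.979 yr.

1.98 yr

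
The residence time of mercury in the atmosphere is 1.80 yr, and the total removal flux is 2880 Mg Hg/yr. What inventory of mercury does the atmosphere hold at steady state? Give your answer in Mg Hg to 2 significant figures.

τ = M/F ⇒ M = τ × F = 1.80 × 2880 = 5184 Mg Hg.

5200 Mg Hg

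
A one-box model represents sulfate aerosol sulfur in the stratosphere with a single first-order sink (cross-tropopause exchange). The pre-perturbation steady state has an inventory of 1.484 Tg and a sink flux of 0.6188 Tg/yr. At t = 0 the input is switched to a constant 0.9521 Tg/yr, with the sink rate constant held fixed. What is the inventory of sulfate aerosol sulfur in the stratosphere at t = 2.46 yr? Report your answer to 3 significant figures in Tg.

τ = M₀/F₀ = 1.484/0.6188 = 2.398 yr; rate constant k = 1/τ.
New steady state M_∞ = F₁/k = F₁·τ = 0.9521 × 2.398 = 2.2833 Tg.
M(t) = M_∞ + (M₀ − M_∞)·e^(−t/τ); t/τ = 2.46/2.398 = 1.026, so e^(−t/τ) = 0.3585.
M(t) = 2.2833 − 0.7993 × 0.3585 = 1.9967 Tg.

2.00 Tg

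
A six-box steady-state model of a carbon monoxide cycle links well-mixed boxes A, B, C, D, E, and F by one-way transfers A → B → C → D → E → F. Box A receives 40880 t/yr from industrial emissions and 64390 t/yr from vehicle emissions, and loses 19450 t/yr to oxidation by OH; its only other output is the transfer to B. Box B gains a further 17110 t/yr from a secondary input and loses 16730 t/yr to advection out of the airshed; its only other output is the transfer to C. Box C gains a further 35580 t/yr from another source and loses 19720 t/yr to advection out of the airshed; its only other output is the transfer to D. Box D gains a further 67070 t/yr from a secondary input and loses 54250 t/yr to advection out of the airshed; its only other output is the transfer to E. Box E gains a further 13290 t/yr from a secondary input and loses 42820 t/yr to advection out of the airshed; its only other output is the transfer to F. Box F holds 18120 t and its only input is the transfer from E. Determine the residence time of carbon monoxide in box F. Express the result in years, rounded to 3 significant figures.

0.212 yr

Box A: F(A→B) = (40880 + 64390) − 19450 = 85820 t/yr.
Box B: F(B→C) = (85820 + 17110) − 16730 = 86200 t/yr.
Box C: F(C→D) = (86200 + 35580) − 19720 = 102060 t/yr.
Box D: F(D→E) = (102060 + 67070) − 54250 = 114880 t/yr.
Box E: F(E→F) = (114880 + 13290) − 42820 = 85350 t/yr.
Box F throughput = its input = 85350 t/yr; τ = 18120 / 85350 = 0.2123 yr.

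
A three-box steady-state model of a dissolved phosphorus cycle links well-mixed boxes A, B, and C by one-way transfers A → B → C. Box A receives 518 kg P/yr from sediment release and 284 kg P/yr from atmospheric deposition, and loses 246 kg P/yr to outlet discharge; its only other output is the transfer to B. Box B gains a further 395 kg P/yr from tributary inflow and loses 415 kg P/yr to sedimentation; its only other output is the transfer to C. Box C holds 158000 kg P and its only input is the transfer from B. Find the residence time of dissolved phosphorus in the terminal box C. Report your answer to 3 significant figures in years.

Box A: F(A→B) = (518 + 284) − 246 = 556.00 kg P/yr.
Box B: F(B→C) = (556.00 + 395) − 415 = 536.00 kg P/yr.
Box C throughput = its input = 536.00 kg P/yr; τ = 158000 / 536.00 = 294.8 yr.

295 yr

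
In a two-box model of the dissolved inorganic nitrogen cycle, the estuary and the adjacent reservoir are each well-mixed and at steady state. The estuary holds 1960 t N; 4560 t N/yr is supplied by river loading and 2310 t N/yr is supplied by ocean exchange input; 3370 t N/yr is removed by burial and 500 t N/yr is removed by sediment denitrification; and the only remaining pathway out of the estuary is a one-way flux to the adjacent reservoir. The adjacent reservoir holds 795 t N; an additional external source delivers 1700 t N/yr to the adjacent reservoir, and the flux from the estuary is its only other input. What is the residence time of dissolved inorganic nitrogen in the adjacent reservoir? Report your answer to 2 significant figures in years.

Balance the estuary: ΣF_in = 4560 + 2310 = 6870.0 t N/yr.
Flux to the adjacent reservoir = ΣF_in − (3370 + 500) = 3000.0 t N/yr.
Total input to the adjacent reservoir = 3000.0 + 1700 = 4700.0 t N/yr; at steady state this equals its total output.
τ = M / F = 795 / 4700.0 = 0.1691 yr.

0.17 yr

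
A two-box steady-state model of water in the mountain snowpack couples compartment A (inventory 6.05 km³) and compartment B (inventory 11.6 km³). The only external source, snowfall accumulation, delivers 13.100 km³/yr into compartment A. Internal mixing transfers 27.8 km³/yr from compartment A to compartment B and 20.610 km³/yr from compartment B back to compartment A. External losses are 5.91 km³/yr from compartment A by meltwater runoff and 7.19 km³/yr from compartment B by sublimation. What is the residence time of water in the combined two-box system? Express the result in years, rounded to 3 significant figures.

For the system as a whole, the A↔B exchange is internal and contributes nothing to the throughput; only the external sinks remove mass.
M_total = 6.05 + 11.6 = 17.650 km³.
ΣF_external_out = 5.91 + 7.19 = 13.100 km³/yr.
τ = M_total / ΣF_ext = 17.650 / 13.100 = 1.347 yr.

1.35 yr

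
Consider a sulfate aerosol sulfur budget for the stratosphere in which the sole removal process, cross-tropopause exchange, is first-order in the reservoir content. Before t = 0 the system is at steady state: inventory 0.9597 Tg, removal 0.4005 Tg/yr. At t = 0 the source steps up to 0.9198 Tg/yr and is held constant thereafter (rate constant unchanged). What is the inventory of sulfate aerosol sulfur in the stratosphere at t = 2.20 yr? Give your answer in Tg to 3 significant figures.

1.71 Tg

τ = M₀/F₀ = 0.9597/0.4005 = 2.396 yr; rate constant k = 1/τ.
New steady state M_∞ = F₁/k = F₁·τ = 0.9198 × 2.396 = 2.2041 Tg.
M(t) = M_∞ + (M₀ − M_∞)·e^(−t/τ); t/τ = 2.20/2.396 = 0.9181, so e^(−t/τ) = 0.3993.
M(t) = 2.2041 − 1.244 × 0.3993 = 1.7072 Tg.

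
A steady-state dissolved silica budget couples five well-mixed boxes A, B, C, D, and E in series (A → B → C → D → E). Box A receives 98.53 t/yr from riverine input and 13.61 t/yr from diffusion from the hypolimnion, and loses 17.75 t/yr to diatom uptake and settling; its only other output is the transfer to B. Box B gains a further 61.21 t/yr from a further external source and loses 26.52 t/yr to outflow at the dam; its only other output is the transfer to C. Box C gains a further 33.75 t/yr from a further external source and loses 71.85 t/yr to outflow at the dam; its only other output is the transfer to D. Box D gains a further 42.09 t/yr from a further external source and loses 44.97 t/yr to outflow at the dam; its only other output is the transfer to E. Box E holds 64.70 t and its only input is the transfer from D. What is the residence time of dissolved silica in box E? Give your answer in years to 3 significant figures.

Box A: F(A→B) = (98.53 + 13.61) − 17.75 = 94.390 t/yr.
Box B: F(B→C) = (94.390 + 61.21) − 26.52 = 129.08 t/yr.
Box C: F(C→D) = (129.08 + 33.75) − 71.85 = 90.980 t/yr.
Box D: F(D→E) = (90.980 + 42.09) − 44.97 = 88.100 t/yr.
Box E throughput = its input = 88.100 t/yr; τ = 64.70 / 88.100 = 0.7344 yr.

0.734 yr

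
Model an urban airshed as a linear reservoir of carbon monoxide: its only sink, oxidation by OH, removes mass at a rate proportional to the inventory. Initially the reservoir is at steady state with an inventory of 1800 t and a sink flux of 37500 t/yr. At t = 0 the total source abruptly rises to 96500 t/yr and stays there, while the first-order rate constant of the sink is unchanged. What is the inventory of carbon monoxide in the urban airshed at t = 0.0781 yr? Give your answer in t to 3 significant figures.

τ = M₀/F₀ = 1800/37500 = 0.04800 yr; rate constant k = 1/τ.
New steady state M_∞ = F₁/k = F₁·τ = 96500 × 0.04800 = 4632.0 t.
M(t) = M_∞ + (M₀ − M_∞)·e^(−t/τ); t/τ = 0.0781/0.04800 = 1.627, so e^(−t/τ) = 0.1965.
M(t) = 4632.0 − 2832 × 0.1965 = 4075.5 t.

4080 t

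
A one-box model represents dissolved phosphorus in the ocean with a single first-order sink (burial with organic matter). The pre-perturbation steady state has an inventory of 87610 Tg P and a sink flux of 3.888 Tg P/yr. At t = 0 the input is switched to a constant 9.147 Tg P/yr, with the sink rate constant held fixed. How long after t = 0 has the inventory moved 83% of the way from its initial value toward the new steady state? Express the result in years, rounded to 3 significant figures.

39900 yr

τ = M₀/F₀ = 87610/3.888 = 22530 yr.
The remaining gap fraction is e^(−t/τ); 83% covered ⇒ e^(−t/τ) = 0.170.
t = −τ ln(0.170) = 22530 × 1.772 = 39930 yr.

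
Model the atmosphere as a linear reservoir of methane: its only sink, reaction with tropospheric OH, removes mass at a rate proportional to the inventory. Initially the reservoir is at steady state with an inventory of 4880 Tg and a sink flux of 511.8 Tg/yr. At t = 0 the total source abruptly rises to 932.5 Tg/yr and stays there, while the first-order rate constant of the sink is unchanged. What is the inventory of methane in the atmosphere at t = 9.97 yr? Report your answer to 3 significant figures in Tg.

7480 Tg

The sink rate constant is k = F₀/M₀ = 511.8/4880 = 0.1049 yr⁻¹.
Solving dM/dt = F₁ − kM with M(0) = M₀ gives M(t) = F₁/k + (M₀ − F₁/k)·e^(−kt).
F₁/k = 932.5/0.1049 = 8891.4 Tg; kt = 0.1049 × 9.97 = 1.046, e^(−kt) = 0.3515.
M(9.97) = 8891.4 + (4880 − 8891.4) × 0.3515 = 8891.4 − 1410 = 7481.5 Tg.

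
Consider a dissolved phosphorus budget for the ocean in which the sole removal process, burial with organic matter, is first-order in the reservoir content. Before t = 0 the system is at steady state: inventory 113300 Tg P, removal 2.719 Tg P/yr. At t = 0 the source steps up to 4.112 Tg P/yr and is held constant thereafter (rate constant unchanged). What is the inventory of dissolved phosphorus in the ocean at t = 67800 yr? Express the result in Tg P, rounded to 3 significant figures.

The sink rate constant is k = F₀/M₀ = 2.719/113300 = 2.400×10^-5 yr⁻¹.
Solving dM/dt = F₁ − kM with M(0) = M₀ gives M(t) = F₁/k + (M₀ − F₁/k)·e^(−kt).
F₁/k = 4.112/2.400×10^-5 = 171350 Tg P; kt = 2.400×10^-5 × 67800 = 1.627, e^(−kt) = 0.1965.
M(67800) = 171350 + (113300 − 171350) × 0.1965 = 171350 − 11410 = 159940 Tg P.

160000 Tg P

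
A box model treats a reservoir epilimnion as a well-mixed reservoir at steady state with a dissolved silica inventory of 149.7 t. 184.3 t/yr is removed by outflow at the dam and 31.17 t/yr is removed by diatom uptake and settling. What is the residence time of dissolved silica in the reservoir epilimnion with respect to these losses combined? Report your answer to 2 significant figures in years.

0.69 yr

Total removal = 184.3 + 31.17 = 215.47 t/yr.
τ = M / ΣF_out = 149.7 / 215.47 = 0.6948 yr.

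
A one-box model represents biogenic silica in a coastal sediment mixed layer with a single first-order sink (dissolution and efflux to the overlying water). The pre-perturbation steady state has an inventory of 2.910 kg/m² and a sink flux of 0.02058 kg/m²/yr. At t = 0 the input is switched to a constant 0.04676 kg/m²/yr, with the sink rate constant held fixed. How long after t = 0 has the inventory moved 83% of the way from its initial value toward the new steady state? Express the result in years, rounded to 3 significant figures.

251 yr

τ = M₀/F₀ = 2.910/0.02058 = 141.4 yr.
The remaining gap fraction is e^(−t/τ); 83% covered ⇒ e^(−t/τ) = 0.170.
t = −τ ln(0.170) = 141.4 × 1.772 = 250.6 yr.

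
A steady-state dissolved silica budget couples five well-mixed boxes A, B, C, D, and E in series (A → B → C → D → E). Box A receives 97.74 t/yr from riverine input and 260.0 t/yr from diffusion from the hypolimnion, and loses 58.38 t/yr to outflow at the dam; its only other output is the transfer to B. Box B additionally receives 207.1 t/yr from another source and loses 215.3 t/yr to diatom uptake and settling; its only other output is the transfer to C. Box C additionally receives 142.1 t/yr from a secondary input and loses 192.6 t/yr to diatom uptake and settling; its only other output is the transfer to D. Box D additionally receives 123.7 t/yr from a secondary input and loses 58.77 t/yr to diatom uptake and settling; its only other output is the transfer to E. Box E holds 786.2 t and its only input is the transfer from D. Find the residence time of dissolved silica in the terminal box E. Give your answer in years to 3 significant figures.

2.57 yr

Box A: F(A→B) = (97.74 + 260.0) − 58.38 = 299.36 t/yr.
Box B: F(B→C) = (299.36 + 207.1) − 215.3 = 291.16 t/yr.
Box C: F(C→D) = (291.16 + 142.1) − 192.6 = 240.66 t/yr.
Box D: F(D→E) = (240.66 + 123.7) − 58.77 = 305.59 t/yr.
Box E throughput = its input = 305.59 t/yr; τ = 786.2 / 305.59 = 2.573 yr.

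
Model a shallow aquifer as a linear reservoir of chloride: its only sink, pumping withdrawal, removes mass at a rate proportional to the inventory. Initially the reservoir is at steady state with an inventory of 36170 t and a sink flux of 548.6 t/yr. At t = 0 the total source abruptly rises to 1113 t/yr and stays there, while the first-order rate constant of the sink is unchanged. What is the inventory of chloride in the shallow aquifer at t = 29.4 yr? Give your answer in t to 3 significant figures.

49600 t

Residence time τ = M₀/F₀ = 65.93 yr. The eventual steady state is M_∞ = M₀·(F₁/F₀) = 36170 × 1113/548.6 = 73382 t.
The anomaly ΔM(t) = M(t) − M_∞ decays as ΔM₀·e^(−t/τ) with ΔM₀ = 36170 − 73382 = −37210 t.
At t = 29.4 yr, e^(−t/τ) = e^(−0.4459) = 0.6402, so ΔM = −23820 t and M = 73382 − 23820 = 49557 t.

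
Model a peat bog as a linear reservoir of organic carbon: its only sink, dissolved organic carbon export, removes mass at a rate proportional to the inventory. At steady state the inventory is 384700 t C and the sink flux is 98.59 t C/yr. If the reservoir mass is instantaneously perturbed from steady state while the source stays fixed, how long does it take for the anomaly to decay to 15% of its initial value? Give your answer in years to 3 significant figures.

For a linear reservoir the anomaly decays as exp(−t/τ) with τ = M/F = 384700/98.59 = 3902 yr.
exp(−t/τ) = 0.15 ⇒ t = −τ ln(0.15) = 3902 × 1.897 = 7403 yr.

7400 yr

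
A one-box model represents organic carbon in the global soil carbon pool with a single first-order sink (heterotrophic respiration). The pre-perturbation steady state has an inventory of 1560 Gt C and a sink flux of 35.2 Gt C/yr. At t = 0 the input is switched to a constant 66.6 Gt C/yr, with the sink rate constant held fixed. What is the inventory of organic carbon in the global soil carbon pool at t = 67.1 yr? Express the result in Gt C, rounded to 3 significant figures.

The sink rate constant is k = F₀/M₀ = 35.2/1560 = 0.02256 yr⁻¹.
Solving dM/dt = F₁ − kM with M(0) = M₀ gives M(t) = F₁/k + (M₀ − F₁/k)·e^(−kt).
F₁/k = 66.6/0.02256 = 2951.6 Gt C; kt = 0.02256 × 67.1 = 1.514, e^(−kt) = 0.2200.
M(67.1) = 2951.6 + (1560 − 2951.6) × 0.2200 = 2951.6 − 306.2 = 2645.4 Gt C.

2650 Gt C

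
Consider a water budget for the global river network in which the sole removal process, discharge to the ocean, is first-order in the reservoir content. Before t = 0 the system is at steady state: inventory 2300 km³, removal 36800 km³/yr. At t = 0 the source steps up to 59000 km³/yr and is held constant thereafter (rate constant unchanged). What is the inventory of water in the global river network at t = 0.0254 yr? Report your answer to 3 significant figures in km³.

τ = M₀/F₀ = 2300/36800 = 0.06250 yr; rate constant k = 1/τ.
New steady state M_∞ = F₁/k = F₁·τ = 59000 × 0.06250 = 3687.5 km³.
M(t) = M_∞ + (M₀ − M_∞)·e^(−t/τ); t/τ = 0.0254/0.06250 = 0.4064, so e^(−t/τ) = 0.6660.
M(t) = 3687.5 − 1388 × 0.6660 = 2763.4 km³.

2760 km³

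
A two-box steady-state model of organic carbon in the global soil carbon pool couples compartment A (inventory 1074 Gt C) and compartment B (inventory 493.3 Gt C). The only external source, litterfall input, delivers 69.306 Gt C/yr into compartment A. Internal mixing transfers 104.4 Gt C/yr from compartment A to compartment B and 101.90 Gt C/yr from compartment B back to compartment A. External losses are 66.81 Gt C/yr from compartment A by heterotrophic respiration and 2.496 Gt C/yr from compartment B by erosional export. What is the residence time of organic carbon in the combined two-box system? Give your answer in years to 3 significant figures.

22.6 yr

For the system as a whole, the A↔B exchange is internal and contributes nothing to the throughput; only the external sinks remove mass.
M_total = 1074 + 493.3 = 1567.3 Gt C.
ΣF_external_out = 66.81 + 2.496 = 69.306 Gt C/yr.
τ = M_total / ΣF_ext = 1567.3 / 69.306 = 22.61 yr.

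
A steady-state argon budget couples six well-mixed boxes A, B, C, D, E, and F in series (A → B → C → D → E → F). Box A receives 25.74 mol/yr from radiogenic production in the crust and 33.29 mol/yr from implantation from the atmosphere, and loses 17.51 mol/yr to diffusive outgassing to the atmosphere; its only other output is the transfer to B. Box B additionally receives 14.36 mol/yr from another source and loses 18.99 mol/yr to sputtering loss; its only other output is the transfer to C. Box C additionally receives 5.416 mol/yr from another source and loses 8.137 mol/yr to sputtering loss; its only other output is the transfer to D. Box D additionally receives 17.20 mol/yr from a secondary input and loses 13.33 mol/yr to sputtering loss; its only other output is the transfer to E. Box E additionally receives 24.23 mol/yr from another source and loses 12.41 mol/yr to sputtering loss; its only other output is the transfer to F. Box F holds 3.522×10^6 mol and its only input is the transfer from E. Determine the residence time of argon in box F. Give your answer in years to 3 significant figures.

Box A: F(A→B) = (25.74 + 33.29) − 17.51 = 41.520 mol/yr.
Box B: F(B→C) = (41.520 + 14.36) − 18.99 = 36.890 mol/yr.
Box C: F(C→D) = (36.890 + 5.416) − 8.137 = 34.169 mol/yr.
Box D: F(D→E) = (34.169 + 17.20) − 13.33 = 38.039 mol/yr.
Box E: F(E→F) = (38.039 + 24.23) − 12.41 = 49.859 mol/yr.
Box F throughput = its input = 49.859 mol/yr; τ = 3.522×10^6 / 49.859 = 70640 yr.

70600 yr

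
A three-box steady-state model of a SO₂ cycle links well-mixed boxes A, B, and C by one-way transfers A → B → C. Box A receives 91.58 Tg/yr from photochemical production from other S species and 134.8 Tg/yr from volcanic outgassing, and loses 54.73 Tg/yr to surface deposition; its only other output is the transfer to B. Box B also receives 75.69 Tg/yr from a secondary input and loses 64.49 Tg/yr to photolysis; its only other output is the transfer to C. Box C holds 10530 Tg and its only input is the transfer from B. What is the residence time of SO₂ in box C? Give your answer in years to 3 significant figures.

57.6 yr

Box A: F(A→B) = (91.58 + 134.8) − 54.73 = 171.65 Tg/yr.
Box B: F(B→C) = (171.65 + 75.69) − 64.49 = 182.85 Tg/yr.
Box C throughput = its input = 182.85 Tg/yr; τ = 10530 / 182.85 = 57.59 yr.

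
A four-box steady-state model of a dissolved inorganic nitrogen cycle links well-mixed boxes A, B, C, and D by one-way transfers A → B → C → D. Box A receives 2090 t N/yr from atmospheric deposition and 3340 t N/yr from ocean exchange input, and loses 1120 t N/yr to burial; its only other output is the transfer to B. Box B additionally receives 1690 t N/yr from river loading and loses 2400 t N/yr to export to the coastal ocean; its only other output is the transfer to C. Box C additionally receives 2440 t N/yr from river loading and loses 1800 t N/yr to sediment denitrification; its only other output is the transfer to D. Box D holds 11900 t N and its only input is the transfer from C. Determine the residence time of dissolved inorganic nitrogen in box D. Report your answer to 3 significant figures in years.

Box A: F(A→B) = (2090 + 3340) − 1120 = 4310.0 t N/yr.
Box B: F(B→C) = (4310.0 + 1690) − 2400 = 3600.0 t N/yr.
Box C: F(C→D) = (3600.0 + 2440) − 1800 = 4240.0 t N/yr.
Box D throughput = its input = 4240.0 t N/yr; τ = 11900 / 4240.0 = 2.807 yr.

2.81 yr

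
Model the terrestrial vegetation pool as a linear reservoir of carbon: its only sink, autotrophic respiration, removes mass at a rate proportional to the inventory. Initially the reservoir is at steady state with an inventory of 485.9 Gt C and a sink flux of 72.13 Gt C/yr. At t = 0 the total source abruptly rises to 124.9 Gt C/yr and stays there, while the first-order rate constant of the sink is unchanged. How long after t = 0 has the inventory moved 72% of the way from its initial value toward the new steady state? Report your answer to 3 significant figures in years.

τ = M₀/F₀ = 485.9/72.13 = 6.736 yr.
The remaining gap fraction is e^(−t/τ); 72% covered ⇒ e^(−t/τ) = 0.280.
t = −τ ln(0.280) = 6.736 × 1.273 = 8.575 yr.

8.58 yr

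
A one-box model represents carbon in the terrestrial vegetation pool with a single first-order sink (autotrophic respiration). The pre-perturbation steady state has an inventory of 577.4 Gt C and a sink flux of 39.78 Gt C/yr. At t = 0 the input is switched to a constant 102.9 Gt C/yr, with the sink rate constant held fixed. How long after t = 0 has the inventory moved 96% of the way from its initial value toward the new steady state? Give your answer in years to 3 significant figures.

46.7 yr

τ = M₀/F₀ = 577.4/39.78 = 14.51 yr.
The remaining gap fraction is e^(−t/τ); 96% covered ⇒ e^(−t/τ) = 0.0400.
t = −τ ln(0.0400) = 14.51 × 3.219 = 46.72 yr.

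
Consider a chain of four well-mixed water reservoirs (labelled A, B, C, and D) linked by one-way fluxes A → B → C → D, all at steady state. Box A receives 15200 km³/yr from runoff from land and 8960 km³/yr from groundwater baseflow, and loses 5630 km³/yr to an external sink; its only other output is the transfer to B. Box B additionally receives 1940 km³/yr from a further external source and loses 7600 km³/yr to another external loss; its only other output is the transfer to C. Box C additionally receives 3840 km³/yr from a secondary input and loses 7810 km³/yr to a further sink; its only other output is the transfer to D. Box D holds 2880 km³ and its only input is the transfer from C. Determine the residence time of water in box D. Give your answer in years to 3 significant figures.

0.324 yr

Box A: F(A→B) = (15200 + 8960) − 5630 = 18530 km³/yr.
Box B: F(B→C) = (18530 + 1940) − 7600 = 12870 km³/yr.
Box C: F(C→D) = (12870 + 3840) − 7810 = 8900.0 km³/yr.
Box D throughput = its input = 8900.0 km³/yr; τ = 2880 / 8900.0 = 0.3236 yr.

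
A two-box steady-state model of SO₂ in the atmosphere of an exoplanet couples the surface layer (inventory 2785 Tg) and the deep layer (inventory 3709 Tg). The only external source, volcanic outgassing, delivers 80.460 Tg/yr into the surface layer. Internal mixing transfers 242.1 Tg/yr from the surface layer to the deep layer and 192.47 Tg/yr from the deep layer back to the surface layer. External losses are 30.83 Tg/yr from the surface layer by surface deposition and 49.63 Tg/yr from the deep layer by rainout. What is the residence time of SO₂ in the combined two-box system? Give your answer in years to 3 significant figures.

80.7 yr

Treat the two boxes together as one reservoir: the mixing fluxes between them are internal recycling, so τ = ΣM / Σ(external losses).
M_total = 2785 + 3709 = 6494.0 Tg.
ΣF_external_out = 30.83 + 49.63 = 80.460 Tg/yr.
τ = M_total / ΣF_ext = 6494.0 / 80.460 = 80.71 yr.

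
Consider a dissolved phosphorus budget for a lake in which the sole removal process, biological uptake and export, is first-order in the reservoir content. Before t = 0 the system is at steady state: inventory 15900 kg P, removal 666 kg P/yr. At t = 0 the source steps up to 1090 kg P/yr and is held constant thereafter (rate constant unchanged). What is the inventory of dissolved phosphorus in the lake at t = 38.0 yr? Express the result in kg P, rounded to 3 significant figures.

24000 kg P

The sink rate constant is k = F₀/M₀ = 666/15900 = 0.04189 yr⁻¹.
Solving dM/dt = F₁ − kM with M(0) = M₀ gives M(t) = F₁/k + (M₀ − F₁/k)·e^(−kt).
F₁/k = 1090/0.04189 = 26023 kg P; kt = 0.04189 × 38.0 = 1.592, e^(−kt) = 0.2036.
M(38.0) = 26023 + (15900 − 26023) × 0.2036 = 26023 − 2061 = 23962 kg P.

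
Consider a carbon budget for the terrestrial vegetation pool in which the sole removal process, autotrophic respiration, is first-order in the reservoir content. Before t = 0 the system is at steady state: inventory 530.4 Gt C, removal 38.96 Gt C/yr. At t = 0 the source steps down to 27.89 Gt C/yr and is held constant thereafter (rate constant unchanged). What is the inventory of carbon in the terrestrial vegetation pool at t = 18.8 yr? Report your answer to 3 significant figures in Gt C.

418 Gt C

The sink rate constant is k = F₀/M₀ = 38.96/530.4 = 0.07345 yr⁻¹.
Solving dM/dt = F₁ − kM with M(0) = M₀ gives M(t) = F₁/k + (M₀ − F₁/k)·e^(−kt).
F₁/k = 27.89/0.07345 = 379.69 Gt C; kt = 0.07345 × 18.8 = 1.381, e^(−kt) = 0.2513.
M(18.8) = 379.69 + (530.4 − 379.69) × 0.2513 = 379.69 + 37.88 = 417.57 Gt C.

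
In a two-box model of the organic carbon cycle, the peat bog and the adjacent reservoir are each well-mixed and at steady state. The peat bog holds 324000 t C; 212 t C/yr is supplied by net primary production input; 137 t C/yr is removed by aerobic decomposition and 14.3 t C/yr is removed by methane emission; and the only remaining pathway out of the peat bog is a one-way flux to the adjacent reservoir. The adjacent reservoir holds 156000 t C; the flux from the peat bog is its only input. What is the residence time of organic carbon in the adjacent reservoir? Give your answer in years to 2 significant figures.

2600 yr

Balance the peat bog: ΣF_in = 212.00 t C/yr.
Flux to the adjacent reservoir = ΣF_in − (137 + 14.3) = 60.700 t C/yr.
At steady state the output of the adjacent reservoir equals its input, 60.700 t C/yr.
τ = M / F = 156000 / 60.700 = 2570 yr.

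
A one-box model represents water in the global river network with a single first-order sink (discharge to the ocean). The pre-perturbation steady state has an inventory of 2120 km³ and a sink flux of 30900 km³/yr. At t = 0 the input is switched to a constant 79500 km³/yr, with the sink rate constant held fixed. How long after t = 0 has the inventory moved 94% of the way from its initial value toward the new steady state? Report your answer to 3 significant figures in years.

τ = M₀/F₀ = 2120/30900 = 0.06861 yr.
The remaining gap fraction is e^(−t/τ); 94% covered ⇒ e^(−t/τ) = 0.0600.
t = −τ ln(0.0600) = 0.06861 × 2.813 = 0.1930 yr.

0.193 yr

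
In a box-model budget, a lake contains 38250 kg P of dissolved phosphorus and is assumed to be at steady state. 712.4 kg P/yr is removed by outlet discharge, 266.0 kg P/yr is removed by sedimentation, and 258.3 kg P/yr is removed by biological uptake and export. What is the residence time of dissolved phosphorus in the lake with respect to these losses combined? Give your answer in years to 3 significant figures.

Total removal = 712.4 + 266.0 + 258.3 = 1236.7 kg P/yr.
τ = M / ΣF_out = 38250 / 1236.7 = 30.93 yr.

30.9 yr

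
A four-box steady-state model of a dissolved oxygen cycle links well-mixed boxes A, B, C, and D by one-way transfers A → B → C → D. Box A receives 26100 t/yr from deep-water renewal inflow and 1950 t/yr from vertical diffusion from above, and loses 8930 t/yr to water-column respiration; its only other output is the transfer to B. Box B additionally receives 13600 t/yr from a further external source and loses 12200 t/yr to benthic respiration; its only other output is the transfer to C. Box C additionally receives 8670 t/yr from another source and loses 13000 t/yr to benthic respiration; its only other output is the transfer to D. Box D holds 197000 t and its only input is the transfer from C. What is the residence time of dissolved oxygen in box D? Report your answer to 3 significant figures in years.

Box A: F(A→B) = (26100 + 1950) − 8930 = 19120 t/yr.
Box B: F(B→C) = (19120 + 13600) − 12200 = 20520 t/yr.
Box C: F(C→D) = (20520 + 8670) − 13000 = 16190 t/yr.
Box D throughput = its input = 16190 t/yr; τ = 197000 / 16190 = 12.17 yr.

12.2 yr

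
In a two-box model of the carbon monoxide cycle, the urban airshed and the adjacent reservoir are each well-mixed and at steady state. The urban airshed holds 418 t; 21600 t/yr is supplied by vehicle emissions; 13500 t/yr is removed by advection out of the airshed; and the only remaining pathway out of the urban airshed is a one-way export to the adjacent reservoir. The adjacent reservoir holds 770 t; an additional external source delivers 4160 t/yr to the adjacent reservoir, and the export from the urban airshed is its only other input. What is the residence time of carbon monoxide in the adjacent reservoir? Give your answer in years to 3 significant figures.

0.0628 yr

Balance the urban airshed: ΣF_in = 21600 t/yr.
Export to the adjacent reservoir = ΣF_in − (13500) = 8100.0 t/yr.
Total input to the adjacent reservoir = 8100.0 + 4160 = 12260 t/yr; at steady state this equals its total output.
τ = M / F = 770 / 12260 = 0.06281 yr.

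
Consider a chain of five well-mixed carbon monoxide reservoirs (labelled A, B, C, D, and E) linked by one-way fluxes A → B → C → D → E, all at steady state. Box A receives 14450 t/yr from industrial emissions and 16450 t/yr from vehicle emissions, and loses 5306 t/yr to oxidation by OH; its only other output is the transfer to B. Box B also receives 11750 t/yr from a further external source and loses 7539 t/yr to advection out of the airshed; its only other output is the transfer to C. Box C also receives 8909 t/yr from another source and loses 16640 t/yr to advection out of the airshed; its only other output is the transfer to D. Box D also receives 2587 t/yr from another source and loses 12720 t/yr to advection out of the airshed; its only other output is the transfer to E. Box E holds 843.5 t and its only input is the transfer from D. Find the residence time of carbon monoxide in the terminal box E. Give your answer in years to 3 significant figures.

0.0706 yr

Box A: F(A→B) = (14450 + 16450) − 5306 = 25594 t/yr.
Box B: F(B→C) = (25594 + 11750) − 7539 = 29805 t/yr.
Box C: F(C→D) = (29805 + 8909) − 16640 = 22074 t/yr.
Box D: F(D→E) = (22074 + 2587) − 12720 = 11941 t/yr.
Box E throughput = its input = 11941 t/yr; τ = 843.5 / 11941 = 0.07064 yr.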